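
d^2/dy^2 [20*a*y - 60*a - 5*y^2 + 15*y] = -10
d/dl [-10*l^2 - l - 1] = -20*l - 1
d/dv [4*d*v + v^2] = 4*d + 2*v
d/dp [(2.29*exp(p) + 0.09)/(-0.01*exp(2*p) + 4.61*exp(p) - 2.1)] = (0.0229*exp(2*p) + 0.00179999999999936*exp(p) - 5.2239)*exp(p)/(0.0001*exp(4*p) - 0.0922*exp(3*p) + 21.2941*exp(2*p) - 19.362*exp(p) + 4.41)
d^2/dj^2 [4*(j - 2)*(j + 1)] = 8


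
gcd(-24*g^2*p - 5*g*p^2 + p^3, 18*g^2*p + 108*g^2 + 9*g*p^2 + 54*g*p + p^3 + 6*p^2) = 3*g + p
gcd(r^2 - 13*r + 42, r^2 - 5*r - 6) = r - 6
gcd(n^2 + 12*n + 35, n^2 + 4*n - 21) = n + 7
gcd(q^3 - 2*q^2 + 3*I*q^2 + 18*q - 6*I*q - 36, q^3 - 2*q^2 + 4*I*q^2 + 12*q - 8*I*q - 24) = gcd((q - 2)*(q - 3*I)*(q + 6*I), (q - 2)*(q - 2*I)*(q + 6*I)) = q^2 + q*(-2 + 6*I) - 12*I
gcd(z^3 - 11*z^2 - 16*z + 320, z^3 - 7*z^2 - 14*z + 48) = z - 8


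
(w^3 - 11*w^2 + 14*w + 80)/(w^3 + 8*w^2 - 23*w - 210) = (w^2 - 6*w - 16)/(w^2 + 13*w + 42)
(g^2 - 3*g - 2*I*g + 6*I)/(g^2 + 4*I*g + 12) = (g - 3)/(g + 6*I)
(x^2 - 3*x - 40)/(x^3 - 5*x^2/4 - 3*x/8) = 8*(-x^2 + 3*x + 40)/(x*(-8*x^2 + 10*x + 3))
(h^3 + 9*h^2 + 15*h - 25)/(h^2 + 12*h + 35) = (h^2 + 4*h - 5)/(h + 7)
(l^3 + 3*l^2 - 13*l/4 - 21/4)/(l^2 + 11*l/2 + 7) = (2*l^2 - l - 3)/(2*(l + 2))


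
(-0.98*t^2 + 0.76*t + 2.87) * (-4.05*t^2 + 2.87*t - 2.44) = 3.969*t^4 - 5.8906*t^3 - 7.0511*t^2 + 6.3825*t - 7.0028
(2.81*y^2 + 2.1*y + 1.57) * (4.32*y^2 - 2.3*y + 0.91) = 12.1392*y^4 + 2.609*y^3 + 4.5095*y^2 - 1.7*y + 1.4287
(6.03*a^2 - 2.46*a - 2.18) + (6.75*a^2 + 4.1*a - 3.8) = 12.78*a^2 + 1.64*a - 5.98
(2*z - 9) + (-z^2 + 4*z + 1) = -z^2 + 6*z - 8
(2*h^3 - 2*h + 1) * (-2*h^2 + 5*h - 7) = -4*h^5 + 10*h^4 - 10*h^3 - 12*h^2 + 19*h - 7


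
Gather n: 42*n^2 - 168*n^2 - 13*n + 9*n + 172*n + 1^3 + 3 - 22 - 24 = -126*n^2 + 168*n - 42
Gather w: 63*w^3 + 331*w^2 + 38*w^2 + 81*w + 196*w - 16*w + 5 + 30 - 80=63*w^3 + 369*w^2 + 261*w - 45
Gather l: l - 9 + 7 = l - 2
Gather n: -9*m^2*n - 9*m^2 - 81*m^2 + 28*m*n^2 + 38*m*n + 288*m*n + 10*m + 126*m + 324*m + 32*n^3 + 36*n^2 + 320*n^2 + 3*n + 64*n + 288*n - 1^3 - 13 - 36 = -90*m^2 + 460*m + 32*n^3 + n^2*(28*m + 356) + n*(-9*m^2 + 326*m + 355) - 50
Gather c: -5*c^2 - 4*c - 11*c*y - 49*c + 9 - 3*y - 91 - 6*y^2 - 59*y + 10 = -5*c^2 + c*(-11*y - 53) - 6*y^2 - 62*y - 72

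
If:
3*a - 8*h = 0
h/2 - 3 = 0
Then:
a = 16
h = 6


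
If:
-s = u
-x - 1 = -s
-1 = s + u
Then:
No Solution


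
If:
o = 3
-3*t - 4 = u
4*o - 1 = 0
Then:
No Solution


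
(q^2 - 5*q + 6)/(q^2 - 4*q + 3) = (q - 2)/(q - 1)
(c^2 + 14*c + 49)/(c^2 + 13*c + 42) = (c + 7)/(c + 6)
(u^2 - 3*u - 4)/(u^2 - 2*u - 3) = (u - 4)/(u - 3)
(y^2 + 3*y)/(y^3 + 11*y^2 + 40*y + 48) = y/(y^2 + 8*y + 16)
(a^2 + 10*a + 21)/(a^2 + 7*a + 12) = (a + 7)/(a + 4)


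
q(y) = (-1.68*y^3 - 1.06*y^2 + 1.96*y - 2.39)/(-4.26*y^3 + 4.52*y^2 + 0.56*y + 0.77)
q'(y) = (-5.04*y^2 - 2.12*y + 1.96)/(-4.26*y^3 + 4.52*y^2 + 0.56*y + 0.77) + (12.78*y^2 - 9.04*y - 0.56)*(-1.68*y^3 - 1.06*y^2 + 1.96*y - 2.39)/(-4.26*y^3 + 4.52*y^2 + 0.56*y + 0.77)^2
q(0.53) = -1.12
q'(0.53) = 0.81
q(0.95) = -1.69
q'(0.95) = -5.00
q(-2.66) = 0.15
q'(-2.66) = -0.10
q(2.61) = 0.80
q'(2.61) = -0.30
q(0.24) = -1.81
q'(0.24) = 4.32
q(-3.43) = 0.21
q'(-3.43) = -0.06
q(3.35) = 0.66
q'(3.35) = -0.12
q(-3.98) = 0.23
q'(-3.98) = -0.04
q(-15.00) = 0.35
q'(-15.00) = -0.00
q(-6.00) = 0.29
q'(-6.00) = -0.02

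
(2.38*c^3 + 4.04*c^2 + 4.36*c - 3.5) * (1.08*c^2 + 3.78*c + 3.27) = 2.5704*c^5 + 13.3596*c^4 + 27.7626*c^3 + 25.9116*c^2 + 1.0272*c - 11.445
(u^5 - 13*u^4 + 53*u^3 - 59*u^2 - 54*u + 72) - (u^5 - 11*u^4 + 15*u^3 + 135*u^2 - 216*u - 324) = -2*u^4 + 38*u^3 - 194*u^2 + 162*u + 396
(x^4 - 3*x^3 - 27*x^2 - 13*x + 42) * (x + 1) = x^5 - 2*x^4 - 30*x^3 - 40*x^2 + 29*x + 42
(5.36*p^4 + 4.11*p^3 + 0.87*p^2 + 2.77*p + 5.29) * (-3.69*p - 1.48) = -19.7784*p^5 - 23.0987*p^4 - 9.2931*p^3 - 11.5089*p^2 - 23.6197*p - 7.8292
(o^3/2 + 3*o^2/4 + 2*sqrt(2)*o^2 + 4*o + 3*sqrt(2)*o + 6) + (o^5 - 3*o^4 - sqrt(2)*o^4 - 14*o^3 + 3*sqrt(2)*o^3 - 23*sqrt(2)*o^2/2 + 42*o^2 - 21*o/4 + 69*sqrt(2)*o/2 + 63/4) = o^5 - 3*o^4 - sqrt(2)*o^4 - 27*o^3/2 + 3*sqrt(2)*o^3 - 19*sqrt(2)*o^2/2 + 171*o^2/4 - 5*o/4 + 75*sqrt(2)*o/2 + 87/4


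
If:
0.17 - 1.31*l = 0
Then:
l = 0.13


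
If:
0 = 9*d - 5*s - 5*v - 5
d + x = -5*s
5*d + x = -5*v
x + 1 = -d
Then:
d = 7/13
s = 1/5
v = -3/13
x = -20/13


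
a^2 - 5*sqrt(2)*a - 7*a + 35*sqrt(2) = (a - 7)*(a - 5*sqrt(2))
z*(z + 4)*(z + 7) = z^3 + 11*z^2 + 28*z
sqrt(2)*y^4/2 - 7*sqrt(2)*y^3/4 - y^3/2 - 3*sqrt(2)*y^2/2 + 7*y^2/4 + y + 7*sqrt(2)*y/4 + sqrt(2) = (y - 4)*(y + 1/2)*(y - sqrt(2))*(sqrt(2)*y/2 + 1/2)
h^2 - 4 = (h - 2)*(h + 2)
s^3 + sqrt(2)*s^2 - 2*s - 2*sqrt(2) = (s - sqrt(2))*(s + sqrt(2))^2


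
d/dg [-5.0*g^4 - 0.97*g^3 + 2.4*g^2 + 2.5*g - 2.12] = -20.0*g^3 - 2.91*g^2 + 4.8*g + 2.5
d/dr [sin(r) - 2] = cos(r)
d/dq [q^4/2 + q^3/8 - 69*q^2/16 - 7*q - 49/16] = 2*q^3 + 3*q^2/8 - 69*q/8 - 7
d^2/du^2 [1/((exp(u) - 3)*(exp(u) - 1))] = 4*(exp(3*u) - 3*exp(2*u) + exp(u) + 3)*exp(u)/(exp(6*u) - 12*exp(5*u) + 57*exp(4*u) - 136*exp(3*u) + 171*exp(2*u) - 108*exp(u) + 27)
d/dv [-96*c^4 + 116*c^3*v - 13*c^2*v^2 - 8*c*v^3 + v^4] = 116*c^3 - 26*c^2*v - 24*c*v^2 + 4*v^3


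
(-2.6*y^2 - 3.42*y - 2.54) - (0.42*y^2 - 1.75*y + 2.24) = -3.02*y^2 - 1.67*y - 4.78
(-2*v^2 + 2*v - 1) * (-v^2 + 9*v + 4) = 2*v^4 - 20*v^3 + 11*v^2 - v - 4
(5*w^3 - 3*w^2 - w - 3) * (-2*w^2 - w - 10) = -10*w^5 + w^4 - 45*w^3 + 37*w^2 + 13*w + 30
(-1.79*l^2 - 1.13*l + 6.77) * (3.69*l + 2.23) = -6.6051*l^3 - 8.1614*l^2 + 22.4614*l + 15.0971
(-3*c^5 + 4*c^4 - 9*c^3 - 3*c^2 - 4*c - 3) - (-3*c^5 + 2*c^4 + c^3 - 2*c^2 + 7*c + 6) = 2*c^4 - 10*c^3 - c^2 - 11*c - 9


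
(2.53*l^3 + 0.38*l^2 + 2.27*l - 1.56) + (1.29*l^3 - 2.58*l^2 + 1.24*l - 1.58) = 3.82*l^3 - 2.2*l^2 + 3.51*l - 3.14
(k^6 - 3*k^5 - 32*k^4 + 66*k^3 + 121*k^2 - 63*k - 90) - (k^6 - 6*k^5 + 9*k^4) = 3*k^5 - 41*k^4 + 66*k^3 + 121*k^2 - 63*k - 90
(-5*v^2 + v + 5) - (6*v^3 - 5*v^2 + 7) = -6*v^3 + v - 2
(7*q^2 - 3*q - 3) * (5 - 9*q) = -63*q^3 + 62*q^2 + 12*q - 15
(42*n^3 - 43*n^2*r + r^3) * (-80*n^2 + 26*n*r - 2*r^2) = -3360*n^5 + 4532*n^4*r - 1202*n^3*r^2 + 6*n^2*r^3 + 26*n*r^4 - 2*r^5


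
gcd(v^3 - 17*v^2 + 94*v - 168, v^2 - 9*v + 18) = v - 6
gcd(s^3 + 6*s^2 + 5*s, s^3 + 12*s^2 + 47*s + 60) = s + 5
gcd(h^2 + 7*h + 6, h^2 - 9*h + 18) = 1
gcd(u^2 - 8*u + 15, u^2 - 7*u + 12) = u - 3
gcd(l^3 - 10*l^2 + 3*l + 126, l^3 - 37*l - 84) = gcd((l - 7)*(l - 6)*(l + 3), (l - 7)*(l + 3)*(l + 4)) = l^2 - 4*l - 21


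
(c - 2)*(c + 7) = c^2 + 5*c - 14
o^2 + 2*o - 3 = (o - 1)*(o + 3)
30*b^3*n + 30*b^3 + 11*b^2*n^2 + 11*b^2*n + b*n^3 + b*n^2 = (5*b + n)*(6*b + n)*(b*n + b)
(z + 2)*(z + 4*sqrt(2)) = z^2 + 2*z + 4*sqrt(2)*z + 8*sqrt(2)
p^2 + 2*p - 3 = (p - 1)*(p + 3)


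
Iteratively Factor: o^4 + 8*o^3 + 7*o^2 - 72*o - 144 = (o + 3)*(o^3 + 5*o^2 - 8*o - 48) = (o + 3)*(o + 4)*(o^2 + o - 12) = (o - 3)*(o + 3)*(o + 4)*(o + 4)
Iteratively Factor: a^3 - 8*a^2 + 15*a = (a - 5)*(a^2 - 3*a) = a*(a - 5)*(a - 3)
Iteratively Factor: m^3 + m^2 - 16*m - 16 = (m + 4)*(m^2 - 3*m - 4) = (m + 1)*(m + 4)*(m - 4)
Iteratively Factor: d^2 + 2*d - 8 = (d + 4)*(d - 2)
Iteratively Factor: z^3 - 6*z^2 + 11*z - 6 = (z - 1)*(z^2 - 5*z + 6) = (z - 2)*(z - 1)*(z - 3)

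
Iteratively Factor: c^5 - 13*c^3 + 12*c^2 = (c + 4)*(c^4 - 4*c^3 + 3*c^2) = c*(c + 4)*(c^3 - 4*c^2 + 3*c) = c^2*(c + 4)*(c^2 - 4*c + 3) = c^2*(c - 3)*(c + 4)*(c - 1)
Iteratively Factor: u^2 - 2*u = (u)*(u - 2)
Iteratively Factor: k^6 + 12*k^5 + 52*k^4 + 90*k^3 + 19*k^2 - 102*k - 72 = (k + 2)*(k^5 + 10*k^4 + 32*k^3 + 26*k^2 - 33*k - 36) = (k + 1)*(k + 2)*(k^4 + 9*k^3 + 23*k^2 + 3*k - 36) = (k + 1)*(k + 2)*(k + 4)*(k^3 + 5*k^2 + 3*k - 9) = (k + 1)*(k + 2)*(k + 3)*(k + 4)*(k^2 + 2*k - 3) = (k + 1)*(k + 2)*(k + 3)^2*(k + 4)*(k - 1)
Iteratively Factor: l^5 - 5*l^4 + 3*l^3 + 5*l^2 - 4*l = (l + 1)*(l^4 - 6*l^3 + 9*l^2 - 4*l) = (l - 4)*(l + 1)*(l^3 - 2*l^2 + l) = (l - 4)*(l - 1)*(l + 1)*(l^2 - l) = (l - 4)*(l - 1)^2*(l + 1)*(l)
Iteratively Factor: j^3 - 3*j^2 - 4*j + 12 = (j - 3)*(j^2 - 4) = (j - 3)*(j + 2)*(j - 2)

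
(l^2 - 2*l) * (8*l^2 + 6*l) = 8*l^4 - 10*l^3 - 12*l^2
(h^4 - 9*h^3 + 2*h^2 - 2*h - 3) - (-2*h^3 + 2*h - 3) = h^4 - 7*h^3 + 2*h^2 - 4*h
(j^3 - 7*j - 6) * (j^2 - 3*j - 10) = j^5 - 3*j^4 - 17*j^3 + 15*j^2 + 88*j + 60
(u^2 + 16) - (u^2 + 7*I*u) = -7*I*u + 16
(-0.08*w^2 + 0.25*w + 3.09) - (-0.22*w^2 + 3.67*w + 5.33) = 0.14*w^2 - 3.42*w - 2.24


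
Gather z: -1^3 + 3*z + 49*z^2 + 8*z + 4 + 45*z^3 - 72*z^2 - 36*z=45*z^3 - 23*z^2 - 25*z + 3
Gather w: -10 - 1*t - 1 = -t - 11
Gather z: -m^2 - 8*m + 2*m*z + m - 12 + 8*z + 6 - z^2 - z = -m^2 - 7*m - z^2 + z*(2*m + 7) - 6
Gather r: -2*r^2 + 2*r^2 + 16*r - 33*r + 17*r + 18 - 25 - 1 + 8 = 0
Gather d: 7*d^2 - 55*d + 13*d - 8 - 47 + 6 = 7*d^2 - 42*d - 49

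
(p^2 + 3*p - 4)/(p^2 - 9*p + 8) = (p + 4)/(p - 8)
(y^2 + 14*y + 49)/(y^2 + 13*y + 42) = (y + 7)/(y + 6)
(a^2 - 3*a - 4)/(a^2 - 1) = (a - 4)/(a - 1)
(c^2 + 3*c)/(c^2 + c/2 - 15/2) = 2*c/(2*c - 5)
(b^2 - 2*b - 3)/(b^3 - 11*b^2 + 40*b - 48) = (b + 1)/(b^2 - 8*b + 16)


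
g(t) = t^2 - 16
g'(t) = 2*t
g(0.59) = -15.65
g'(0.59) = 1.18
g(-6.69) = 28.76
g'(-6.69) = -13.38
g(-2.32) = -10.62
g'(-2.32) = -4.64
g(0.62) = -15.62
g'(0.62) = 1.24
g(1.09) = -14.81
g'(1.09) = 2.18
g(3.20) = -5.76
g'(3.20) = 6.40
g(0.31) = -15.90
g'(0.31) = 0.62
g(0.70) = -15.51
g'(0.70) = 1.40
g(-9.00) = 65.00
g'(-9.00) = -18.00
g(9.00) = 65.00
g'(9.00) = 18.00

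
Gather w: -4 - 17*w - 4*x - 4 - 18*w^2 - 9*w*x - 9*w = -18*w^2 + w*(-9*x - 26) - 4*x - 8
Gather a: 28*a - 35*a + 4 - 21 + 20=3 - 7*a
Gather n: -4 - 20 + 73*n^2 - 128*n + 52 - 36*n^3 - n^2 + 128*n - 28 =-36*n^3 + 72*n^2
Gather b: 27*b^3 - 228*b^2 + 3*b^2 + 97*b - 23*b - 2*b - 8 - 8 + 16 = 27*b^3 - 225*b^2 + 72*b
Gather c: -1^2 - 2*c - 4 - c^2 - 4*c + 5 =-c^2 - 6*c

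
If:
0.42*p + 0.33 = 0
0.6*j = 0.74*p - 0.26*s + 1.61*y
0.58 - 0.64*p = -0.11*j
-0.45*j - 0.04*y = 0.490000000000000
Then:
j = -9.84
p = -0.79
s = 630.40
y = 98.50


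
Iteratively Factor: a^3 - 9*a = (a + 3)*(a^2 - 3*a) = a*(a + 3)*(a - 3)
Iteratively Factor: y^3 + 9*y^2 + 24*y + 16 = (y + 1)*(y^2 + 8*y + 16) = (y + 1)*(y + 4)*(y + 4)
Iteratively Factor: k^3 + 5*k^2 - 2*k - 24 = (k + 3)*(k^2 + 2*k - 8) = (k - 2)*(k + 3)*(k + 4)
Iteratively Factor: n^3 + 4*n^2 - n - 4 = (n - 1)*(n^2 + 5*n + 4) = (n - 1)*(n + 4)*(n + 1)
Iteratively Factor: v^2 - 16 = (v + 4)*(v - 4)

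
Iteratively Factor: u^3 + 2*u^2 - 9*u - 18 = (u + 3)*(u^2 - u - 6) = (u - 3)*(u + 3)*(u + 2)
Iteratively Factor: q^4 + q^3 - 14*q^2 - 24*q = (q + 3)*(q^3 - 2*q^2 - 8*q) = (q + 2)*(q + 3)*(q^2 - 4*q) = (q - 4)*(q + 2)*(q + 3)*(q)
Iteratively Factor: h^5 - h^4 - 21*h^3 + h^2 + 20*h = (h)*(h^4 - h^3 - 21*h^2 + h + 20) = h*(h - 1)*(h^3 - 21*h - 20) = h*(h - 1)*(h + 4)*(h^2 - 4*h - 5) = h*(h - 5)*(h - 1)*(h + 4)*(h + 1)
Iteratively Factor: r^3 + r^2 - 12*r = (r)*(r^2 + r - 12) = r*(r + 4)*(r - 3)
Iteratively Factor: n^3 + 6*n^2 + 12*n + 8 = (n + 2)*(n^2 + 4*n + 4) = (n + 2)^2*(n + 2)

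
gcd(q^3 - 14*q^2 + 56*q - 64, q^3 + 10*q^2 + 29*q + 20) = 1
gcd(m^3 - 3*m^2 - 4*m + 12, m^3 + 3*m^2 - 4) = m + 2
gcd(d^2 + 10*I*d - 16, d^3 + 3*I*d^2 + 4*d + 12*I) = d + 2*I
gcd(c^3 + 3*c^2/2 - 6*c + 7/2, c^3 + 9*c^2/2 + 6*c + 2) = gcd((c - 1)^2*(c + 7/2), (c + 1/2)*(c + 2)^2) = 1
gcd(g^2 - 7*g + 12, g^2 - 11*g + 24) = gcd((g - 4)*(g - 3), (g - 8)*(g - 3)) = g - 3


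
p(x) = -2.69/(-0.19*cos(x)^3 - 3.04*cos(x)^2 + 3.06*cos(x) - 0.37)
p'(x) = -2.69*(-0.57*sin(x)*cos(x)^2 - 6.08*sin(x)*cos(x) + 3.06*sin(x))/(-0.19*cos(x)^3 - 3.04*cos(x)^2 + 3.06*cos(x) - 0.37)^2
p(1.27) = -10.16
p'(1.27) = -44.28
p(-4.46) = 2.04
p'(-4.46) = -6.78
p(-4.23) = 1.11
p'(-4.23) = -2.33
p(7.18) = -8.69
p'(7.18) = 20.99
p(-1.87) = 1.76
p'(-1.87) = 5.27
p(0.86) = -9.62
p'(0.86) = 29.97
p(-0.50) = 17.44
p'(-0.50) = -147.10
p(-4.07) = 0.83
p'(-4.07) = -1.32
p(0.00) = 4.98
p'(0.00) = 0.00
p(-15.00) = 0.62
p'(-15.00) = 0.67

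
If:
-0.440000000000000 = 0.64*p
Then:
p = -0.69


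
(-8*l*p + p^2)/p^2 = (-8*l + p)/p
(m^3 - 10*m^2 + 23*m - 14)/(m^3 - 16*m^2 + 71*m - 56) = (m - 2)/(m - 8)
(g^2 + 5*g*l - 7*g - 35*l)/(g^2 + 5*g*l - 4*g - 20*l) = (g - 7)/(g - 4)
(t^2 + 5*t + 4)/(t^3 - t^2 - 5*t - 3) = (t + 4)/(t^2 - 2*t - 3)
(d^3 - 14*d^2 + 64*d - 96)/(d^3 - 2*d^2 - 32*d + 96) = (d - 6)/(d + 6)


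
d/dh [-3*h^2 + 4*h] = 4 - 6*h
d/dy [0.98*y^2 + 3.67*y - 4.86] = 1.96*y + 3.67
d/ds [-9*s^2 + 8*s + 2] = 8 - 18*s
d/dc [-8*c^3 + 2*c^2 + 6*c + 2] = -24*c^2 + 4*c + 6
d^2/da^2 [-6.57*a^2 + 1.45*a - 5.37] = -13.1400000000000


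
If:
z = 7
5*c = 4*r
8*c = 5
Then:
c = 5/8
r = 25/32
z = 7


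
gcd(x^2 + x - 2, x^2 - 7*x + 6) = x - 1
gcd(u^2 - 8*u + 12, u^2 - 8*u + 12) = u^2 - 8*u + 12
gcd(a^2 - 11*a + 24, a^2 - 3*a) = a - 3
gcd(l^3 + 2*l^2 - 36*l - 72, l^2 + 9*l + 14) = l + 2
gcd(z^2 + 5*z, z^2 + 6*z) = z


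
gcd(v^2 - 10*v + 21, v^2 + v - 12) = v - 3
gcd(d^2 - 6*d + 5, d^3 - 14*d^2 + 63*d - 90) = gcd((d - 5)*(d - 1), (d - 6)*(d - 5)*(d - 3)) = d - 5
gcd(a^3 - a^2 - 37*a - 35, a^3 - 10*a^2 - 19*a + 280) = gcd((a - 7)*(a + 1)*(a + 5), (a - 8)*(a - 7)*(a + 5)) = a^2 - 2*a - 35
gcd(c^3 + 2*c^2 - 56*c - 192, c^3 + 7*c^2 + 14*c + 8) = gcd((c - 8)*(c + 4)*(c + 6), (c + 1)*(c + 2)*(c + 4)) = c + 4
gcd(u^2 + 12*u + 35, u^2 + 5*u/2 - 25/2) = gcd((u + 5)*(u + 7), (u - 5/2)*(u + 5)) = u + 5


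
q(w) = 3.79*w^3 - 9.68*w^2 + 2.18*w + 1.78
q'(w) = 11.37*w^2 - 19.36*w + 2.18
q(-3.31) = -248.93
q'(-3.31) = 190.83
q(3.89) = 86.88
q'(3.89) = 98.92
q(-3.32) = -250.85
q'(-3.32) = 191.78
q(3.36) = 43.59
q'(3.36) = 65.49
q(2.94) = 20.83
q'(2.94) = 43.54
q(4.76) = 201.58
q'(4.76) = 167.64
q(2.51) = 6.20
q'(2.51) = 25.22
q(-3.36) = -258.59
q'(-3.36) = 195.59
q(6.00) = 485.02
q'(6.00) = 295.34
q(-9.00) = -3564.83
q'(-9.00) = 1097.39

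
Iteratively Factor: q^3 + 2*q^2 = (q)*(q^2 + 2*q) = q*(q + 2)*(q)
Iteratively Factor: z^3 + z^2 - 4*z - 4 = (z + 1)*(z^2 - 4) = (z + 1)*(z + 2)*(z - 2)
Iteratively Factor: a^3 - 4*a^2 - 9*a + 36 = (a - 4)*(a^2 - 9) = (a - 4)*(a - 3)*(a + 3)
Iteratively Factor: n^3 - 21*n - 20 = (n + 4)*(n^2 - 4*n - 5) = (n - 5)*(n + 4)*(n + 1)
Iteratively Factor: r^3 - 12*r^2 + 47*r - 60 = (r - 3)*(r^2 - 9*r + 20) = (r - 5)*(r - 3)*(r - 4)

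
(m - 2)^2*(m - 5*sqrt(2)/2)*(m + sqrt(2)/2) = m^4 - 4*m^3 - 2*sqrt(2)*m^3 + 3*m^2/2 + 8*sqrt(2)*m^2 - 8*sqrt(2)*m + 10*m - 10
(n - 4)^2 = n^2 - 8*n + 16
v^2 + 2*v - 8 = (v - 2)*(v + 4)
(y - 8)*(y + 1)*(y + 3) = y^3 - 4*y^2 - 29*y - 24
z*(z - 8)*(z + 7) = z^3 - z^2 - 56*z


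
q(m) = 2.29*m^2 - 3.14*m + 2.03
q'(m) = 4.58*m - 3.14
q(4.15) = 28.44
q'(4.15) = 15.87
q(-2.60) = 25.67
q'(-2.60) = -15.05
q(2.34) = 7.22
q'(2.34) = 7.58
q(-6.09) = 106.08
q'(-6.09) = -31.03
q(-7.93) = 170.94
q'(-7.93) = -39.46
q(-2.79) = 28.62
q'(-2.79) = -15.92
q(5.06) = 44.77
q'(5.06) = 20.03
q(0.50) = 1.03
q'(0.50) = -0.85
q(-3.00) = 32.06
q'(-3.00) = -16.88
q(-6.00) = 103.31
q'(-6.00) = -30.62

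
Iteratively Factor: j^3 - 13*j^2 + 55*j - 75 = (j - 5)*(j^2 - 8*j + 15) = (j - 5)^2*(j - 3)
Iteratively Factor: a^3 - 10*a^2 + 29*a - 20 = (a - 4)*(a^2 - 6*a + 5) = (a - 5)*(a - 4)*(a - 1)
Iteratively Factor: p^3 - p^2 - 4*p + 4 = (p + 2)*(p^2 - 3*p + 2) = (p - 1)*(p + 2)*(p - 2)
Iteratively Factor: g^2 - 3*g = (g)*(g - 3)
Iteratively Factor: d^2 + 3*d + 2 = (d + 1)*(d + 2)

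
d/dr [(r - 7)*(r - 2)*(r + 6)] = 3*r^2 - 6*r - 40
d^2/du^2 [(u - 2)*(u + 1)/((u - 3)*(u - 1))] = 2*(3*u^3 - 15*u^2 + 33*u - 29)/(u^6 - 12*u^5 + 57*u^4 - 136*u^3 + 171*u^2 - 108*u + 27)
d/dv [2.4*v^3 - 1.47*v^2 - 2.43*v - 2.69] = 7.2*v^2 - 2.94*v - 2.43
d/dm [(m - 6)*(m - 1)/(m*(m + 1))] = 2*(4*m^2 - 6*m - 3)/(m^2*(m^2 + 2*m + 1))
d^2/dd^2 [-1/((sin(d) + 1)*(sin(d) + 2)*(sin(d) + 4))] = (9*sin(d)^5 + 68*sin(d)^4 + 144*sin(d)^3 - 34*sin(d)^2 - 372*sin(d) - 280)/((sin(d) + 1)^2*(sin(d) + 2)^3*(sin(d) + 4)^3)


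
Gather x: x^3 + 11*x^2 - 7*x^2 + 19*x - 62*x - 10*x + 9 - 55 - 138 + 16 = x^3 + 4*x^2 - 53*x - 168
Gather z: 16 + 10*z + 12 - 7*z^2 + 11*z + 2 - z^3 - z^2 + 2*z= -z^3 - 8*z^2 + 23*z + 30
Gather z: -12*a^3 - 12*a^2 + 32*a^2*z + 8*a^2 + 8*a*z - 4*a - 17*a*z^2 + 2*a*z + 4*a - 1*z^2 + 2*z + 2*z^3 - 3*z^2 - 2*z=-12*a^3 - 4*a^2 + 2*z^3 + z^2*(-17*a - 4) + z*(32*a^2 + 10*a)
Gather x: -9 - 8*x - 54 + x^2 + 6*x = x^2 - 2*x - 63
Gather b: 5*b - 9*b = -4*b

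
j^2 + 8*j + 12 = (j + 2)*(j + 6)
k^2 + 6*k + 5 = (k + 1)*(k + 5)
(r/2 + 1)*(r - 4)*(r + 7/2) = r^3/2 + 3*r^2/4 - 15*r/2 - 14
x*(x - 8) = x^2 - 8*x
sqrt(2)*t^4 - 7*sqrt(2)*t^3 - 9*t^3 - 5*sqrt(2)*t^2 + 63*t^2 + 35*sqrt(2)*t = t*(t - 7)*(t - 5*sqrt(2))*(sqrt(2)*t + 1)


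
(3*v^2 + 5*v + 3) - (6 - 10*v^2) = 13*v^2 + 5*v - 3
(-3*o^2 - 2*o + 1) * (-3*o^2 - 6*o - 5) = 9*o^4 + 24*o^3 + 24*o^2 + 4*o - 5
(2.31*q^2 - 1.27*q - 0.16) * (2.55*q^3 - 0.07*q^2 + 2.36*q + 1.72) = 5.8905*q^5 - 3.4002*q^4 + 5.1325*q^3 + 0.9872*q^2 - 2.562*q - 0.2752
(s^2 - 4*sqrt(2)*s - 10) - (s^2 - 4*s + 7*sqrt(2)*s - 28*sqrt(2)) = -11*sqrt(2)*s + 4*s - 10 + 28*sqrt(2)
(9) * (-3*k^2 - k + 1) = -27*k^2 - 9*k + 9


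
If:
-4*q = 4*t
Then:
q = -t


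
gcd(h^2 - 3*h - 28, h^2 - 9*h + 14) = h - 7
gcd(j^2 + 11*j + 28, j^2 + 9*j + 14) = j + 7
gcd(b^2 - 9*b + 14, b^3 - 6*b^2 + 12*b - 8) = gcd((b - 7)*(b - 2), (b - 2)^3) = b - 2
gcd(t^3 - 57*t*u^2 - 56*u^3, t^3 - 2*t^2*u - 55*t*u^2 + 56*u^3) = t^2 - t*u - 56*u^2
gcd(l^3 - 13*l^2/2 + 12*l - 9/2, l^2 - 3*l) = l - 3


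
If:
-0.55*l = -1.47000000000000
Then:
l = 2.67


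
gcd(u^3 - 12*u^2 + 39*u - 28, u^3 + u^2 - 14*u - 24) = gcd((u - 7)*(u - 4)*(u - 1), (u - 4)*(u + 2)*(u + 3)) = u - 4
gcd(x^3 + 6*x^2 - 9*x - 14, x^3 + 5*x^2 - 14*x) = x^2 + 5*x - 14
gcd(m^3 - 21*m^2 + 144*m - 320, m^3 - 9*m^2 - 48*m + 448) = m^2 - 16*m + 64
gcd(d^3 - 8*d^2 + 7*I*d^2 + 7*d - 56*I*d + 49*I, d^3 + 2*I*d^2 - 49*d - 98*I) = d - 7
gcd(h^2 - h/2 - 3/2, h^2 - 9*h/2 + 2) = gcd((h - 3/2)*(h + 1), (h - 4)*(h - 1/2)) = 1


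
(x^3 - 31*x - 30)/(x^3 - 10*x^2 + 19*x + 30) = (x + 5)/(x - 5)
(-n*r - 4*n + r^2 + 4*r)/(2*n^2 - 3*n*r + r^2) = (r + 4)/(-2*n + r)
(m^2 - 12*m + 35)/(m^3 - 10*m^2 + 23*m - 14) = (m - 5)/(m^2 - 3*m + 2)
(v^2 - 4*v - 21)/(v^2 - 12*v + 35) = (v + 3)/(v - 5)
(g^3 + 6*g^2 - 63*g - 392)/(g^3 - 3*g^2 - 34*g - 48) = (g^2 + 14*g + 49)/(g^2 + 5*g + 6)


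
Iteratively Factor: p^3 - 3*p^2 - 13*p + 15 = (p - 1)*(p^2 - 2*p - 15) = (p - 5)*(p - 1)*(p + 3)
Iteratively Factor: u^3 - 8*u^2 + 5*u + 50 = (u - 5)*(u^2 - 3*u - 10) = (u - 5)*(u + 2)*(u - 5)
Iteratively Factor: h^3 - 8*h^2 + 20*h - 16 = (h - 2)*(h^2 - 6*h + 8) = (h - 4)*(h - 2)*(h - 2)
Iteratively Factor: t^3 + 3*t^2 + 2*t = (t + 1)*(t^2 + 2*t) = t*(t + 1)*(t + 2)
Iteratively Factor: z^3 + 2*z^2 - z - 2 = (z + 1)*(z^2 + z - 2) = (z - 1)*(z + 1)*(z + 2)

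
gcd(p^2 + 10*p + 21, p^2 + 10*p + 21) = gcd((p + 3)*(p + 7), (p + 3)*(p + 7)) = p^2 + 10*p + 21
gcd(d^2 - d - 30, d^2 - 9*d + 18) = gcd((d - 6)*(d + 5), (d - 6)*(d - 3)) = d - 6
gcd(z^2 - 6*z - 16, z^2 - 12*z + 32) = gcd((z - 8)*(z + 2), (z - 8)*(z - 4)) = z - 8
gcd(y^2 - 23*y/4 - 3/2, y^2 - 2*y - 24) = y - 6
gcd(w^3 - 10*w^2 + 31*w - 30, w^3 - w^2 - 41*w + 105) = w^2 - 8*w + 15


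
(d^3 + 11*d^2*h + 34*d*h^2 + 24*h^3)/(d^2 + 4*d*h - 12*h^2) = (d^2 + 5*d*h + 4*h^2)/(d - 2*h)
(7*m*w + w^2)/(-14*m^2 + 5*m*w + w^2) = w/(-2*m + w)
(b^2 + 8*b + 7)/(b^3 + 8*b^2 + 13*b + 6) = (b + 7)/(b^2 + 7*b + 6)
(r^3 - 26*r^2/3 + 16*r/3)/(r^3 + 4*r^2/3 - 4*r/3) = (r - 8)/(r + 2)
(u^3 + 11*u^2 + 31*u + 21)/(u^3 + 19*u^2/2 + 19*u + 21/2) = 2*(u + 3)/(2*u + 3)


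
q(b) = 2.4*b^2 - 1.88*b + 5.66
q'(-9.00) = -45.08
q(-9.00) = 216.98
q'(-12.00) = -59.48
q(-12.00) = 373.82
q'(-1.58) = -9.46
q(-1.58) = 14.62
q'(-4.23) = -22.18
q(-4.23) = 56.56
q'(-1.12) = -7.26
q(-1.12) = 10.78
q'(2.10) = 8.20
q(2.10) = 12.30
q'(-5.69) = -29.19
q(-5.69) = 94.06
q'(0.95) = 2.68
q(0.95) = 6.04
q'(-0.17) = -2.70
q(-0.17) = 6.05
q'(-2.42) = -13.50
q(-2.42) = 24.26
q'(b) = 4.8*b - 1.88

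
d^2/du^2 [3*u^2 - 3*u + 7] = 6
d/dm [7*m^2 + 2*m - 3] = 14*m + 2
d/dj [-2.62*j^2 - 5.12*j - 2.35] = -5.24*j - 5.12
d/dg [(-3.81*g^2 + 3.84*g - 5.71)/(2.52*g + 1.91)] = (-9.6012*g^2 - 14.5542*g + 21.7236)/(6.3504*g^2 + 9.6264*g + 3.6481)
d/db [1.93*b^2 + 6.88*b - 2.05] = 3.86*b + 6.88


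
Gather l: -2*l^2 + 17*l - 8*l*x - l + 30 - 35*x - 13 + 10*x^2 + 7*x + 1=-2*l^2 + l*(16 - 8*x) + 10*x^2 - 28*x + 18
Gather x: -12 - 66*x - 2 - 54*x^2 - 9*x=-54*x^2 - 75*x - 14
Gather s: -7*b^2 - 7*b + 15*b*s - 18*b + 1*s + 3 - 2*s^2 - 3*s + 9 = -7*b^2 - 25*b - 2*s^2 + s*(15*b - 2) + 12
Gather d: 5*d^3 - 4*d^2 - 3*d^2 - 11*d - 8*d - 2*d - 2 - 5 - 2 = 5*d^3 - 7*d^2 - 21*d - 9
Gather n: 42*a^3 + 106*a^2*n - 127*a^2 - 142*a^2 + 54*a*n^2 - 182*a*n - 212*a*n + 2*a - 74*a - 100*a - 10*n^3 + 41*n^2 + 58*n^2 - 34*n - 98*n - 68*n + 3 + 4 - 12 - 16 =42*a^3 - 269*a^2 - 172*a - 10*n^3 + n^2*(54*a + 99) + n*(106*a^2 - 394*a - 200) - 21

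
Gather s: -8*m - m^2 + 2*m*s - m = -m^2 + 2*m*s - 9*m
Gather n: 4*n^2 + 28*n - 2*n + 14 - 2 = 4*n^2 + 26*n + 12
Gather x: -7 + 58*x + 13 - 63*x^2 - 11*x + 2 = -63*x^2 + 47*x + 8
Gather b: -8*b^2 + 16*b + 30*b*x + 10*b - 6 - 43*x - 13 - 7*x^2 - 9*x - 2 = -8*b^2 + b*(30*x + 26) - 7*x^2 - 52*x - 21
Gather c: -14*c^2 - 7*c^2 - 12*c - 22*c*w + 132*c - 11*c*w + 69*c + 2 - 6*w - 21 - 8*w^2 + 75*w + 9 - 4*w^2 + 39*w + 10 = -21*c^2 + c*(189 - 33*w) - 12*w^2 + 108*w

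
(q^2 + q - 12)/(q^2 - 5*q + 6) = (q + 4)/(q - 2)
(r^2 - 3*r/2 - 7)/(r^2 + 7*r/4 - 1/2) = 2*(2*r - 7)/(4*r - 1)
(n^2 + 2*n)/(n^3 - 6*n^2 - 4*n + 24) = n/(n^2 - 8*n + 12)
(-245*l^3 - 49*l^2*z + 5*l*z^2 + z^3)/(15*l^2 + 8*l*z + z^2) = (-49*l^2 + z^2)/(3*l + z)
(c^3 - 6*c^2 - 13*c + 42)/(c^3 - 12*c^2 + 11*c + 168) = (c - 2)/(c - 8)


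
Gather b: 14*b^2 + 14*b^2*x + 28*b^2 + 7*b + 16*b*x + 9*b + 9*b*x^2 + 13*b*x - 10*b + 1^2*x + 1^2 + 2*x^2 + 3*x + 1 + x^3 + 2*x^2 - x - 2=b^2*(14*x + 42) + b*(9*x^2 + 29*x + 6) + x^3 + 4*x^2 + 3*x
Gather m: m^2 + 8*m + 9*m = m^2 + 17*m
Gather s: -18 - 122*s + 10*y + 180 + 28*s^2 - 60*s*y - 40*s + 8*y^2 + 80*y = 28*s^2 + s*(-60*y - 162) + 8*y^2 + 90*y + 162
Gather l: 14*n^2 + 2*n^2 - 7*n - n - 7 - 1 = 16*n^2 - 8*n - 8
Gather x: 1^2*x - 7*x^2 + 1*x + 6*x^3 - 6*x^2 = 6*x^3 - 13*x^2 + 2*x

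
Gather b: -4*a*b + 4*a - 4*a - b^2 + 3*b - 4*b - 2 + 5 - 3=-b^2 + b*(-4*a - 1)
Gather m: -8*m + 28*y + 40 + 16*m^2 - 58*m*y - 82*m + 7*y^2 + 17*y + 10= 16*m^2 + m*(-58*y - 90) + 7*y^2 + 45*y + 50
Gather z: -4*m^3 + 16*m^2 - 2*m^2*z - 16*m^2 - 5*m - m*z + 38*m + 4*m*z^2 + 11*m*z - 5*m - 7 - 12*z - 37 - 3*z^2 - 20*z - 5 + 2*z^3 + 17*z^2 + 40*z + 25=-4*m^3 + 28*m + 2*z^3 + z^2*(4*m + 14) + z*(-2*m^2 + 10*m + 8) - 24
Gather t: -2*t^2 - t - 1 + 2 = -2*t^2 - t + 1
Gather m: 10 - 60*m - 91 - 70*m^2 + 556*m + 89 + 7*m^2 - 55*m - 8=-63*m^2 + 441*m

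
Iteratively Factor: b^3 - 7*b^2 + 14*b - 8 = (b - 1)*(b^2 - 6*b + 8) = (b - 4)*(b - 1)*(b - 2)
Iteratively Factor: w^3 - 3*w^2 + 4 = (w - 2)*(w^2 - w - 2) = (w - 2)*(w + 1)*(w - 2)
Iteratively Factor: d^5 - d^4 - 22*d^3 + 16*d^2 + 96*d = (d + 2)*(d^4 - 3*d^3 - 16*d^2 + 48*d) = (d - 4)*(d + 2)*(d^3 + d^2 - 12*d) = (d - 4)*(d + 2)*(d + 4)*(d^2 - 3*d) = (d - 4)*(d - 3)*(d + 2)*(d + 4)*(d)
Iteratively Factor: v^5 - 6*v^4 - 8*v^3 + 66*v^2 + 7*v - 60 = (v - 5)*(v^4 - v^3 - 13*v^2 + v + 12) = (v - 5)*(v - 1)*(v^3 - 13*v - 12) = (v - 5)*(v - 1)*(v + 1)*(v^2 - v - 12) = (v - 5)*(v - 4)*(v - 1)*(v + 1)*(v + 3)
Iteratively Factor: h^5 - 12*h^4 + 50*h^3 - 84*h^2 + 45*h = (h)*(h^4 - 12*h^3 + 50*h^2 - 84*h + 45) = h*(h - 5)*(h^3 - 7*h^2 + 15*h - 9) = h*(h - 5)*(h - 1)*(h^2 - 6*h + 9) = h*(h - 5)*(h - 3)*(h - 1)*(h - 3)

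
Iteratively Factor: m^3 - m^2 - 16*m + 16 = (m - 4)*(m^2 + 3*m - 4) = (m - 4)*(m + 4)*(m - 1)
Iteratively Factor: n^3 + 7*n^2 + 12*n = (n + 4)*(n^2 + 3*n) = n*(n + 4)*(n + 3)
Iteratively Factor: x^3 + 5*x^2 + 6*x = (x + 2)*(x^2 + 3*x) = (x + 2)*(x + 3)*(x)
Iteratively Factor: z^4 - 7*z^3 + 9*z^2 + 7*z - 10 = (z + 1)*(z^3 - 8*z^2 + 17*z - 10) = (z - 2)*(z + 1)*(z^2 - 6*z + 5) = (z - 5)*(z - 2)*(z + 1)*(z - 1)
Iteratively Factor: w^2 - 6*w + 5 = (w - 1)*(w - 5)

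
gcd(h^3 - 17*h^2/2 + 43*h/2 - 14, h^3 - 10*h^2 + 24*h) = h - 4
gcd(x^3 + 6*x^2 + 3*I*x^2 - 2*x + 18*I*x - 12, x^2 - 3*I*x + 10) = x + 2*I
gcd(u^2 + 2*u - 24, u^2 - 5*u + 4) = u - 4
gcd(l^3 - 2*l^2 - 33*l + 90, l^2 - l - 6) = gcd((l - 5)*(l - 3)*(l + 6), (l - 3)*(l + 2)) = l - 3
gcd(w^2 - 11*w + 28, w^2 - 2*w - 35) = w - 7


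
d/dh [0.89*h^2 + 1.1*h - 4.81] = 1.78*h + 1.1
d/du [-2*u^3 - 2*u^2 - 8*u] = -6*u^2 - 4*u - 8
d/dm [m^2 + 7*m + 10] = 2*m + 7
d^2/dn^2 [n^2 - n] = 2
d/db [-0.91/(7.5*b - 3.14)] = 6.825/(7.5*b - 3.14)^2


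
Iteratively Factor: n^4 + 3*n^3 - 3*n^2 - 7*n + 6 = (n - 1)*(n^3 + 4*n^2 + n - 6) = (n - 1)*(n + 2)*(n^2 + 2*n - 3) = (n - 1)*(n + 2)*(n + 3)*(n - 1)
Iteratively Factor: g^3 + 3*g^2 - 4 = (g - 1)*(g^2 + 4*g + 4) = (g - 1)*(g + 2)*(g + 2)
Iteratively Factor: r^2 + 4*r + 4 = (r + 2)*(r + 2)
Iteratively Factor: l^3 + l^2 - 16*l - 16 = (l - 4)*(l^2 + 5*l + 4) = (l - 4)*(l + 4)*(l + 1)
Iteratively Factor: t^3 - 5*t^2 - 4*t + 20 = (t - 5)*(t^2 - 4) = (t - 5)*(t - 2)*(t + 2)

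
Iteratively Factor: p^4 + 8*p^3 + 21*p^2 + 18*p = (p)*(p^3 + 8*p^2 + 21*p + 18) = p*(p + 3)*(p^2 + 5*p + 6) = p*(p + 3)^2*(p + 2)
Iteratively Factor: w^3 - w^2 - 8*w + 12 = (w - 2)*(w^2 + w - 6) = (w - 2)^2*(w + 3)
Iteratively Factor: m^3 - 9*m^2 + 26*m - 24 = (m - 2)*(m^2 - 7*m + 12) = (m - 4)*(m - 2)*(m - 3)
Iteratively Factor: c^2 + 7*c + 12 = (c + 3)*(c + 4)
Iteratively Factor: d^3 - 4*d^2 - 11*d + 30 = (d - 2)*(d^2 - 2*d - 15) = (d - 2)*(d + 3)*(d - 5)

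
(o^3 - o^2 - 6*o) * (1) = o^3 - o^2 - 6*o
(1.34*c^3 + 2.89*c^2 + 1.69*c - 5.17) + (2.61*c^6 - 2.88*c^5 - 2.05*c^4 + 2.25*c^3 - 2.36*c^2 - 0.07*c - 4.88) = 2.61*c^6 - 2.88*c^5 - 2.05*c^4 + 3.59*c^3 + 0.53*c^2 + 1.62*c - 10.05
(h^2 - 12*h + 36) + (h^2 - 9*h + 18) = 2*h^2 - 21*h + 54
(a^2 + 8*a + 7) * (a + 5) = a^3 + 13*a^2 + 47*a + 35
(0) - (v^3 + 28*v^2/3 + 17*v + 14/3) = -v^3 - 28*v^2/3 - 17*v - 14/3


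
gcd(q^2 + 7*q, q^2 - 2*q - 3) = 1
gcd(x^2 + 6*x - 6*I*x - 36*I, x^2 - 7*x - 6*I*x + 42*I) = x - 6*I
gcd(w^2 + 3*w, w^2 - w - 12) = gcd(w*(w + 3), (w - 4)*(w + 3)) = w + 3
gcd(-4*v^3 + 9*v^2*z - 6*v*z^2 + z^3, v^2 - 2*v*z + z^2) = v^2 - 2*v*z + z^2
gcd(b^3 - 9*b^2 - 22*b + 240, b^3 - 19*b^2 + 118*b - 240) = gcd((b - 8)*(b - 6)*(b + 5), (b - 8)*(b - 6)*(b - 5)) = b^2 - 14*b + 48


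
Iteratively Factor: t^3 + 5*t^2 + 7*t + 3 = (t + 1)*(t^2 + 4*t + 3) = (t + 1)^2*(t + 3)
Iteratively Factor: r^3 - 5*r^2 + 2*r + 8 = (r - 4)*(r^2 - r - 2) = (r - 4)*(r - 2)*(r + 1)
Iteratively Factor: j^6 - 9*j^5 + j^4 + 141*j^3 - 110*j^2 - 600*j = (j + 3)*(j^5 - 12*j^4 + 37*j^3 + 30*j^2 - 200*j) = (j - 5)*(j + 3)*(j^4 - 7*j^3 + 2*j^2 + 40*j) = (j - 5)^2*(j + 3)*(j^3 - 2*j^2 - 8*j) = (j - 5)^2*(j - 4)*(j + 3)*(j^2 + 2*j) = (j - 5)^2*(j - 4)*(j + 2)*(j + 3)*(j)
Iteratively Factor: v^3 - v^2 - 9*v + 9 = (v + 3)*(v^2 - 4*v + 3) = (v - 1)*(v + 3)*(v - 3)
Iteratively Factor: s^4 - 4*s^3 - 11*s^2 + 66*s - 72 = (s - 3)*(s^3 - s^2 - 14*s + 24) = (s - 3)*(s + 4)*(s^2 - 5*s + 6) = (s - 3)^2*(s + 4)*(s - 2)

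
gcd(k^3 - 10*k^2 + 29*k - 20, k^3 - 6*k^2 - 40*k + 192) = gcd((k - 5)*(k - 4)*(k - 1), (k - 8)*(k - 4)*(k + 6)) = k - 4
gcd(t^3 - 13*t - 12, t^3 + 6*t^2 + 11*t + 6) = t^2 + 4*t + 3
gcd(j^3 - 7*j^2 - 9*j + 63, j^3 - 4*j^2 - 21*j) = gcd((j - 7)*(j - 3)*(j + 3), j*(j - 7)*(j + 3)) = j^2 - 4*j - 21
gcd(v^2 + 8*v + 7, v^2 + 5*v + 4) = v + 1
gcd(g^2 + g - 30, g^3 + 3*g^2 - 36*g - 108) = g + 6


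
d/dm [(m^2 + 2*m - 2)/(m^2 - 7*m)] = (-9*m^2 + 4*m - 14)/(m^2*(m^2 - 14*m + 49))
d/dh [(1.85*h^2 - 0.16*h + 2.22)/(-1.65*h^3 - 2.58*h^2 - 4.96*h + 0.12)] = (3.0525*h^4 - 0.528*h^3 + 1.4002*h^2 + 11.8992*h + 10.992)/(2.7225*h^6 + 8.514*h^5 + 23.0244*h^4 + 25.1976*h^3 + 23.9824*h^2 - 1.1904*h + 0.0144)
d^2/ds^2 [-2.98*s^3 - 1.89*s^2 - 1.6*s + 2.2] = -17.88*s - 3.78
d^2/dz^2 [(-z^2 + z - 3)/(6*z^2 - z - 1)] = 2*(30*z^3 - 342*z^2 + 72*z - 23)/(216*z^6 - 108*z^5 - 90*z^4 + 35*z^3 + 15*z^2 - 3*z - 1)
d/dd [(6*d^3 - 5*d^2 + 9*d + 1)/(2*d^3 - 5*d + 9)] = (10*d^4 - 96*d^3 + 181*d^2 - 90*d + 86)/(4*d^6 - 20*d^4 + 36*d^3 + 25*d^2 - 90*d + 81)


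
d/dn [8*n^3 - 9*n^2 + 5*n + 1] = 24*n^2 - 18*n + 5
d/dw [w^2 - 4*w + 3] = 2*w - 4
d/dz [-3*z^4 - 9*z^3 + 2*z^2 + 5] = z*(-12*z^2 - 27*z + 4)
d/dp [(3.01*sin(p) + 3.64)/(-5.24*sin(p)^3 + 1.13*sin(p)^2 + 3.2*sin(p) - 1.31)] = (31.5448*sin(p)^3 + 53.8195*sin(p)^2 - 8.2264*sin(p) - 15.5911)*cos(p)/(27.4576*sin(p)^6 - 11.8424*sin(p)^5 - 32.2591*sin(p)^4 + 20.9608*sin(p)^3 + 7.2794*sin(p)^2 - 8.384*sin(p) + 1.7161)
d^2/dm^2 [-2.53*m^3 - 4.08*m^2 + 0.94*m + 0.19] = -15.18*m - 8.16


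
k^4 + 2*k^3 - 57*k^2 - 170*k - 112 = (k - 8)*(k + 1)*(k + 2)*(k + 7)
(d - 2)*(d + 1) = d^2 - d - 2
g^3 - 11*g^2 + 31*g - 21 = (g - 7)*(g - 3)*(g - 1)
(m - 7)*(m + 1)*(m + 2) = m^3 - 4*m^2 - 19*m - 14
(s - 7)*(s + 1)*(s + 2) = s^3 - 4*s^2 - 19*s - 14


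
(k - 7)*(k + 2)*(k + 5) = k^3 - 39*k - 70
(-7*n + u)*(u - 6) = -7*n*u + 42*n + u^2 - 6*u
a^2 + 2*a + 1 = (a + 1)^2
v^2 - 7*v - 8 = (v - 8)*(v + 1)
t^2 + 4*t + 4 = (t + 2)^2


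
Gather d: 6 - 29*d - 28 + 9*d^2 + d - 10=9*d^2 - 28*d - 32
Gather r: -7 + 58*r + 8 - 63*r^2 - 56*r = -63*r^2 + 2*r + 1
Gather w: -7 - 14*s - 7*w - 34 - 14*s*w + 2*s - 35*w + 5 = -12*s + w*(-14*s - 42) - 36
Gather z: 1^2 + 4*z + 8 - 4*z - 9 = 0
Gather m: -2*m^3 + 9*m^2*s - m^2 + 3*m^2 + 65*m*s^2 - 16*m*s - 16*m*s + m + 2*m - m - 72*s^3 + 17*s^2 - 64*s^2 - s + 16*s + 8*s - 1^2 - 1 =-2*m^3 + m^2*(9*s + 2) + m*(65*s^2 - 32*s + 2) - 72*s^3 - 47*s^2 + 23*s - 2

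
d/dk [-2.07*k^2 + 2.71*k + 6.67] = 2.71 - 4.14*k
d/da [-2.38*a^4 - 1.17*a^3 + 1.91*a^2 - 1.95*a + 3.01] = -9.52*a^3 - 3.51*a^2 + 3.82*a - 1.95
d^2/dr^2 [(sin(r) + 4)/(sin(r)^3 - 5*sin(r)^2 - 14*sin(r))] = (-4*sin(r)^4 - 21*sin(r)^3 + 145*sin(r)^2 - 200*sin(r) - 1082 - 520/sin(r) + 1680/sin(r)^2 + 1568/sin(r)^3)/((sin(r) - 7)^3*(sin(r) + 2)^3)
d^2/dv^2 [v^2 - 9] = 2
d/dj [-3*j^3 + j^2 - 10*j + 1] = -9*j^2 + 2*j - 10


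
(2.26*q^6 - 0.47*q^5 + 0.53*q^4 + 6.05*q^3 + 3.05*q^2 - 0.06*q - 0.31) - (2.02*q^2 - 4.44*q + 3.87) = 2.26*q^6 - 0.47*q^5 + 0.53*q^4 + 6.05*q^3 + 1.03*q^2 + 4.38*q - 4.18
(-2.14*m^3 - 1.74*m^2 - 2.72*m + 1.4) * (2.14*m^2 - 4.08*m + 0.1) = -4.5796*m^5 + 5.0076*m^4 + 1.0644*m^3 + 13.9196*m^2 - 5.984*m + 0.14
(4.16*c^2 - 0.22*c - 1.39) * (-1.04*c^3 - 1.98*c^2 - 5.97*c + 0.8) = -4.3264*c^5 - 8.008*c^4 - 22.954*c^3 + 7.3936*c^2 + 8.1223*c - 1.112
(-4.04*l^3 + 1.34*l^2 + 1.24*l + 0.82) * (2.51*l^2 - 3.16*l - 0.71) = -10.1404*l^5 + 16.1298*l^4 + 1.7464*l^3 - 2.8116*l^2 - 3.4716*l - 0.5822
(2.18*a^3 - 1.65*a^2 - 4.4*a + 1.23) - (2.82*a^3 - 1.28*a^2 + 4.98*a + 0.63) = -0.64*a^3 - 0.37*a^2 - 9.38*a + 0.6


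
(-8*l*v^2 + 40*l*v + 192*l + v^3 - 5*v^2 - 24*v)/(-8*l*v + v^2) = v - 5 - 24/v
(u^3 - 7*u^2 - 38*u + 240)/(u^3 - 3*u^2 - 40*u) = (u^2 + u - 30)/(u*(u + 5))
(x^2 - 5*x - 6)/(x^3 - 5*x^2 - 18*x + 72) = (x + 1)/(x^2 + x - 12)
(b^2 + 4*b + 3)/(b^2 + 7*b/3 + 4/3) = 3*(b + 3)/(3*b + 4)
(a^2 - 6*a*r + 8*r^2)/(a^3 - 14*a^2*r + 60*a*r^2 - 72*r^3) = (a - 4*r)/(a^2 - 12*a*r + 36*r^2)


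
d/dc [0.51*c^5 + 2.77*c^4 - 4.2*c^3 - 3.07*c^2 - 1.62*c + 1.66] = 2.55*c^4 + 11.08*c^3 - 12.6*c^2 - 6.14*c - 1.62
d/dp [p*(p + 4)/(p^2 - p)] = -5/(p^2 - 2*p + 1)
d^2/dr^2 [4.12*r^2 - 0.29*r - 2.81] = 8.24000000000000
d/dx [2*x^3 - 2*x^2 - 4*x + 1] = 6*x^2 - 4*x - 4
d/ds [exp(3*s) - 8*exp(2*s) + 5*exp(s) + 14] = (3*exp(2*s) - 16*exp(s) + 5)*exp(s)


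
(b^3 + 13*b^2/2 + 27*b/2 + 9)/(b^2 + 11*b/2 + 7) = (2*b^2 + 9*b + 9)/(2*b + 7)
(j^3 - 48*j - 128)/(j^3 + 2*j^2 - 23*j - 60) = (j^2 - 4*j - 32)/(j^2 - 2*j - 15)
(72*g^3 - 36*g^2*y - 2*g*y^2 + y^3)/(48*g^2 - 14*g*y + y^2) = (-12*g^2 + 4*g*y + y^2)/(-8*g + y)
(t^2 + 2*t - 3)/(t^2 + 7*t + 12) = (t - 1)/(t + 4)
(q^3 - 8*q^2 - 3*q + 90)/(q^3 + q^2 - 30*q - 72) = (q - 5)/(q + 4)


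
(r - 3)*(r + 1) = r^2 - 2*r - 3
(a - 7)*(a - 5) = a^2 - 12*a + 35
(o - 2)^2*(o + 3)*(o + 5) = o^4 + 4*o^3 - 13*o^2 - 28*o + 60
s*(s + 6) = s^2 + 6*s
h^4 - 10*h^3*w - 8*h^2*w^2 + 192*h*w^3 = h*(h - 8*w)*(h - 6*w)*(h + 4*w)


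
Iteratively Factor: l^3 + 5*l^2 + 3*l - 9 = (l + 3)*(l^2 + 2*l - 3) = (l - 1)*(l + 3)*(l + 3)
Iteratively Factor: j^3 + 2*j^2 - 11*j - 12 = (j - 3)*(j^2 + 5*j + 4) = (j - 3)*(j + 1)*(j + 4)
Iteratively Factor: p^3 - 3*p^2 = (p)*(p^2 - 3*p) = p^2*(p - 3)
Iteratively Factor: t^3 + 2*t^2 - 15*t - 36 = (t + 3)*(t^2 - t - 12) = (t - 4)*(t + 3)*(t + 3)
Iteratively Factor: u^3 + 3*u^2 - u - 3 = (u + 3)*(u^2 - 1) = (u - 1)*(u + 3)*(u + 1)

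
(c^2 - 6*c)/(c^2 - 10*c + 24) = c/(c - 4)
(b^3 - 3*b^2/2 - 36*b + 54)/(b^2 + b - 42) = (b^2 + 9*b/2 - 9)/(b + 7)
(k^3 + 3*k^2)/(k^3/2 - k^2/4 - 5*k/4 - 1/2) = 4*k^2*(k + 3)/(2*k^3 - k^2 - 5*k - 2)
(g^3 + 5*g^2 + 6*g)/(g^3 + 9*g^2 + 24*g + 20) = g*(g + 3)/(g^2 + 7*g + 10)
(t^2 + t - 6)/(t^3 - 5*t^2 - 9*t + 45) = (t - 2)/(t^2 - 8*t + 15)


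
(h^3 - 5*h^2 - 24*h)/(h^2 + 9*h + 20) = h*(h^2 - 5*h - 24)/(h^2 + 9*h + 20)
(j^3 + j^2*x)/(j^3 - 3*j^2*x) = (j + x)/(j - 3*x)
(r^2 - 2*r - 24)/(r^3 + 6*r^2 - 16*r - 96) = (r - 6)/(r^2 + 2*r - 24)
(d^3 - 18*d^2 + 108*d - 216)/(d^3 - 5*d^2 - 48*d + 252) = (d - 6)/(d + 7)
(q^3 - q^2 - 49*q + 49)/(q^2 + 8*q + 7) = (q^2 - 8*q + 7)/(q + 1)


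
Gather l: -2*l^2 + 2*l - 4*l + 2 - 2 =-2*l^2 - 2*l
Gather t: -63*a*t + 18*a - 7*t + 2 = 18*a + t*(-63*a - 7) + 2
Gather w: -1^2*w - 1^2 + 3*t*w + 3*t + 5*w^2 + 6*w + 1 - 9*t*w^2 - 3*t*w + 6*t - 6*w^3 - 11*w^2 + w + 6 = 9*t - 6*w^3 + w^2*(-9*t - 6) + 6*w + 6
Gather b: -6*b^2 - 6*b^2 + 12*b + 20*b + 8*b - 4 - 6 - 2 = -12*b^2 + 40*b - 12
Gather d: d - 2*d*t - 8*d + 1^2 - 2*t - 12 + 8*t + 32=d*(-2*t - 7) + 6*t + 21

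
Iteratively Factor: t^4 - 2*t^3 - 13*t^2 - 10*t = (t)*(t^3 - 2*t^2 - 13*t - 10) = t*(t + 2)*(t^2 - 4*t - 5) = t*(t + 1)*(t + 2)*(t - 5)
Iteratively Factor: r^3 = (r)*(r^2) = r^2*(r)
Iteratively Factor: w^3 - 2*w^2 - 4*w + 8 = (w - 2)*(w^2 - 4) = (w - 2)*(w + 2)*(w - 2)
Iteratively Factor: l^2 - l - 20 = (l + 4)*(l - 5)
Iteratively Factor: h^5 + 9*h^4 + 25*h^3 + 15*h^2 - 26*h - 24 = (h + 3)*(h^4 + 6*h^3 + 7*h^2 - 6*h - 8) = (h + 2)*(h + 3)*(h^3 + 4*h^2 - h - 4) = (h + 2)*(h + 3)*(h + 4)*(h^2 - 1) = (h - 1)*(h + 2)*(h + 3)*(h + 4)*(h + 1)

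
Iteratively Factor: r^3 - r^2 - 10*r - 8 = (r + 2)*(r^2 - 3*r - 4) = (r + 1)*(r + 2)*(r - 4)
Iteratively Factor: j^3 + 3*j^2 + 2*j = (j + 1)*(j^2 + 2*j) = j*(j + 1)*(j + 2)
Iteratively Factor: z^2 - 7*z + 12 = (z - 3)*(z - 4)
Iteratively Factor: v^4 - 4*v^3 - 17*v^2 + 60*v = (v - 5)*(v^3 + v^2 - 12*v) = v*(v - 5)*(v^2 + v - 12) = v*(v - 5)*(v - 3)*(v + 4)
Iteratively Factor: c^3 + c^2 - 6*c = (c)*(c^2 + c - 6) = c*(c + 3)*(c - 2)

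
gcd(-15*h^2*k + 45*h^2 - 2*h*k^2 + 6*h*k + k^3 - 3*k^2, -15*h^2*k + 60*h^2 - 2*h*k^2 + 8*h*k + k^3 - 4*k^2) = 15*h^2 + 2*h*k - k^2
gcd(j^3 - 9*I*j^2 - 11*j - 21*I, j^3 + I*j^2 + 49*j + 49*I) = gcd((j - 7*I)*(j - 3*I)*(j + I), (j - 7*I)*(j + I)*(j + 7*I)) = j^2 - 6*I*j + 7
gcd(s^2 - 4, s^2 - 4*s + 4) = s - 2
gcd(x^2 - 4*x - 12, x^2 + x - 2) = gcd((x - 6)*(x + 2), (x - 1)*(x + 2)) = x + 2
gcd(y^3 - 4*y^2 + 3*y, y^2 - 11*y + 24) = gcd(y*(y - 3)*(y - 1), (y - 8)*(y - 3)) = y - 3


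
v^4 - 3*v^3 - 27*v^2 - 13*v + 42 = (v - 7)*(v - 1)*(v + 2)*(v + 3)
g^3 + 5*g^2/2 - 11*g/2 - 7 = (g - 2)*(g + 1)*(g + 7/2)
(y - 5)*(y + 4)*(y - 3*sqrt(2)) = y^3 - 3*sqrt(2)*y^2 - y^2 - 20*y + 3*sqrt(2)*y + 60*sqrt(2)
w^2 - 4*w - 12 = (w - 6)*(w + 2)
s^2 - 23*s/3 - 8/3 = (s - 8)*(s + 1/3)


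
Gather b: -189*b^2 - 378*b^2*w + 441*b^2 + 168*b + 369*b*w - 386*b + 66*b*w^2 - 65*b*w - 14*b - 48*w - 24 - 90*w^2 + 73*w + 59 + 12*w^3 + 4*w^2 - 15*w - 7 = b^2*(252 - 378*w) + b*(66*w^2 + 304*w - 232) + 12*w^3 - 86*w^2 + 10*w + 28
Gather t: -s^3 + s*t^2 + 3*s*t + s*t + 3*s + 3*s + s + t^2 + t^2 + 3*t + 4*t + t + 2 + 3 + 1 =-s^3 + 7*s + t^2*(s + 2) + t*(4*s + 8) + 6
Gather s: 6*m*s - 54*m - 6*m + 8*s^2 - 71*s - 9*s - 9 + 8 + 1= -60*m + 8*s^2 + s*(6*m - 80)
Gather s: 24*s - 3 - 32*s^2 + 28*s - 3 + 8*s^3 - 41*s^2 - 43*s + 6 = 8*s^3 - 73*s^2 + 9*s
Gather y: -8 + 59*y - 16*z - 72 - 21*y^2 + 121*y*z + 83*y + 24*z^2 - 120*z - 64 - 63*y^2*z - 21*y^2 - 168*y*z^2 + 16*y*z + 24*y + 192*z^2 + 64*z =y^2*(-63*z - 42) + y*(-168*z^2 + 137*z + 166) + 216*z^2 - 72*z - 144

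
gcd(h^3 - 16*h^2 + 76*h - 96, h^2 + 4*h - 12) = h - 2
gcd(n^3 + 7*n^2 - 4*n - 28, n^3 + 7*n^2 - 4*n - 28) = n^3 + 7*n^2 - 4*n - 28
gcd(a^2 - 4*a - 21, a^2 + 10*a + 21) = a + 3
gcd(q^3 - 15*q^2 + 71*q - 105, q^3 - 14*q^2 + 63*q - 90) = q^2 - 8*q + 15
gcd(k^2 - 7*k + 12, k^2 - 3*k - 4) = k - 4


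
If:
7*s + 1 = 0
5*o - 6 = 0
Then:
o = 6/5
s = -1/7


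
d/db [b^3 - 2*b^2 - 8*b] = 3*b^2 - 4*b - 8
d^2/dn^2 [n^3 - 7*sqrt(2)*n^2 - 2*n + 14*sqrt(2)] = 6*n - 14*sqrt(2)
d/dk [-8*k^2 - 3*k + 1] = -16*k - 3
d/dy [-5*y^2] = -10*y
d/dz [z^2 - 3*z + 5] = 2*z - 3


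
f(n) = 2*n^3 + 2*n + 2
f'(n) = 6*n^2 + 2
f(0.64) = 3.80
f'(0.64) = 4.46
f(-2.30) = -26.93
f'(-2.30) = 33.74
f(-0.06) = 1.88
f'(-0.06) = 2.02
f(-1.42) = -6.57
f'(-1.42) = 14.10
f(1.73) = 15.82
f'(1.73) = 19.96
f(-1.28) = -4.75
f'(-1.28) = 11.83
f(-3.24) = -72.50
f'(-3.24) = 64.99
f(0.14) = 2.29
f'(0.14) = 2.12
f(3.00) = 62.00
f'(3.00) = 56.00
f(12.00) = 3482.00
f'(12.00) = 866.00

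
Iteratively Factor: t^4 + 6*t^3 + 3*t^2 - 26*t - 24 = (t - 2)*(t^3 + 8*t^2 + 19*t + 12) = (t - 2)*(t + 4)*(t^2 + 4*t + 3) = (t - 2)*(t + 3)*(t + 4)*(t + 1)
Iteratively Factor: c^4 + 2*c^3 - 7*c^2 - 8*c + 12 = (c + 3)*(c^3 - c^2 - 4*c + 4) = (c + 2)*(c + 3)*(c^2 - 3*c + 2) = (c - 1)*(c + 2)*(c + 3)*(c - 2)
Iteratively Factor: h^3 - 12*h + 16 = (h - 2)*(h^2 + 2*h - 8) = (h - 2)*(h + 4)*(h - 2)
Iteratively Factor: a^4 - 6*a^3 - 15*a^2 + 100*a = (a - 5)*(a^3 - a^2 - 20*a) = a*(a - 5)*(a^2 - a - 20) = a*(a - 5)*(a + 4)*(a - 5)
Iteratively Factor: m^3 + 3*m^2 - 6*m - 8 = (m + 4)*(m^2 - m - 2) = (m + 1)*(m + 4)*(m - 2)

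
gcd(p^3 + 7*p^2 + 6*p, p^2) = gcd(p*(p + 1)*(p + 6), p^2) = p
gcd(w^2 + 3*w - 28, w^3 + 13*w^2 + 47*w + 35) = w + 7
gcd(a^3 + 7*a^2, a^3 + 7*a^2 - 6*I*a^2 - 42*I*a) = a^2 + 7*a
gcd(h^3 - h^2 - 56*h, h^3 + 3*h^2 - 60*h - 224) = h^2 - h - 56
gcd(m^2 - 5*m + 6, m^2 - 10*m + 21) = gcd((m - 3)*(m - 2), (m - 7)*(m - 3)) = m - 3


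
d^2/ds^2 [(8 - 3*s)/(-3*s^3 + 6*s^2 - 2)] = 6*(3*s^2*(3*s - 8)*(3*s - 4)^2 + (-9*s^2 + 12*s - (3*s - 8)*(3*s - 2))*(3*s^3 - 6*s^2 + 2))/(3*s^3 - 6*s^2 + 2)^3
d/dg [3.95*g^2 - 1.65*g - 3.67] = 7.9*g - 1.65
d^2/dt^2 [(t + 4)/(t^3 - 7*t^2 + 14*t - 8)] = 2*((t + 4)*(3*t^2 - 14*t + 14)^2 + (-3*t^2 + 14*t - (t + 4)*(3*t - 7) - 14)*(t^3 - 7*t^2 + 14*t - 8))/(t^3 - 7*t^2 + 14*t - 8)^3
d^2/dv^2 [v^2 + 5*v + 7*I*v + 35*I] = 2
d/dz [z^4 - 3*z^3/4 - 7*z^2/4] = z*(16*z^2 - 9*z - 14)/4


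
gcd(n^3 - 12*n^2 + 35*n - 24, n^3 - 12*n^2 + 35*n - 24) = n^3 - 12*n^2 + 35*n - 24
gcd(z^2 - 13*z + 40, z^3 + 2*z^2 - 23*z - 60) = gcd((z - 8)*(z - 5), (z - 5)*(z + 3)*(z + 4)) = z - 5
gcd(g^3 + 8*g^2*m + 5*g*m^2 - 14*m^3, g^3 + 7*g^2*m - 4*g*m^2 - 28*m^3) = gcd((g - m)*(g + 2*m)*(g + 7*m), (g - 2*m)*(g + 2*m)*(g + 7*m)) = g^2 + 9*g*m + 14*m^2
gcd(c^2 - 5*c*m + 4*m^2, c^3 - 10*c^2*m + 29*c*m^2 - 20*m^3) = c^2 - 5*c*m + 4*m^2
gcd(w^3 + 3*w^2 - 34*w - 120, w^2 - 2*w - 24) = w^2 - 2*w - 24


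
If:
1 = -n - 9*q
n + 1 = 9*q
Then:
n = -1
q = 0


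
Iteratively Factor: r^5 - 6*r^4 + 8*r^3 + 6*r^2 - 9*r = (r - 3)*(r^4 - 3*r^3 - r^2 + 3*r) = (r - 3)^2*(r^3 - r) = (r - 3)^2*(r + 1)*(r^2 - r) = (r - 3)^2*(r - 1)*(r + 1)*(r)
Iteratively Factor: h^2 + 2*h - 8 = (h + 4)*(h - 2)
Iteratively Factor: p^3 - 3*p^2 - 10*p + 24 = (p + 3)*(p^2 - 6*p + 8) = (p - 2)*(p + 3)*(p - 4)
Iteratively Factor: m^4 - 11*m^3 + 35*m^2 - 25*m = (m - 5)*(m^3 - 6*m^2 + 5*m) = (m - 5)^2*(m^2 - m) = m*(m - 5)^2*(m - 1)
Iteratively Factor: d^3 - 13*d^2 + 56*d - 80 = (d - 4)*(d^2 - 9*d + 20) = (d - 4)^2*(d - 5)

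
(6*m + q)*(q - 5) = 6*m*q - 30*m + q^2 - 5*q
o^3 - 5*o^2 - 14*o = o*(o - 7)*(o + 2)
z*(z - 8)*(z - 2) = z^3 - 10*z^2 + 16*z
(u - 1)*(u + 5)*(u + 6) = u^3 + 10*u^2 + 19*u - 30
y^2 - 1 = (y - 1)*(y + 1)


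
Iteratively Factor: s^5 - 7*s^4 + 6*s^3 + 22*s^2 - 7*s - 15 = (s - 5)*(s^4 - 2*s^3 - 4*s^2 + 2*s + 3) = (s - 5)*(s - 1)*(s^3 - s^2 - 5*s - 3) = (s - 5)*(s - 1)*(s + 1)*(s^2 - 2*s - 3) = (s - 5)*(s - 1)*(s + 1)^2*(s - 3)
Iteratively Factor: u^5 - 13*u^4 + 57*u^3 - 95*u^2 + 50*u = (u - 1)*(u^4 - 12*u^3 + 45*u^2 - 50*u) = (u - 5)*(u - 1)*(u^3 - 7*u^2 + 10*u) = u*(u - 5)*(u - 1)*(u^2 - 7*u + 10) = u*(u - 5)*(u - 2)*(u - 1)*(u - 5)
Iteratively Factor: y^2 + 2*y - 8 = (y - 2)*(y + 4)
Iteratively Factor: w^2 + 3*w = (w + 3)*(w)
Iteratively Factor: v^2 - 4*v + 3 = (v - 1)*(v - 3)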